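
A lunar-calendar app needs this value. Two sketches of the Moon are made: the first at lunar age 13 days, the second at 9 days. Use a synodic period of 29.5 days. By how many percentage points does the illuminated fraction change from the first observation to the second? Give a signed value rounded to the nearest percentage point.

θ₁ = 360° × 13/29.5 = 158.6°, f₁ = (1 − cos θ₁)/2 = 0.966.
θ₂ = 360° × 9/29.5 = 109.8°, f₂ = (1 − cos θ₂)/2 = 0.670.
Change = f₂ − f₁ = -0.296 → -30 percentage points.

-30 percentage points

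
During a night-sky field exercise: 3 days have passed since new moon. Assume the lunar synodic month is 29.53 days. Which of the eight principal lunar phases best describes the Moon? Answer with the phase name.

θ ≈ 360° × 3/29.53 = 37°, which falls in the waxing crescent sector.

waxing crescent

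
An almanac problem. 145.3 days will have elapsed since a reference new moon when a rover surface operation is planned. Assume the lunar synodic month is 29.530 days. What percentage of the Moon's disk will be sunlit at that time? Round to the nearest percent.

145.3/29.530 = 4.920 lunations, so 4 complete cycles and 27.18 d into the next.
Phase angle: θ = 360°·(27.18 d)/(29.530 d) = 331.4°.
With cos θ = 0.878, the lit fraction is (1 − 0.878)/2 ≈ 0.061, so 6%.

6%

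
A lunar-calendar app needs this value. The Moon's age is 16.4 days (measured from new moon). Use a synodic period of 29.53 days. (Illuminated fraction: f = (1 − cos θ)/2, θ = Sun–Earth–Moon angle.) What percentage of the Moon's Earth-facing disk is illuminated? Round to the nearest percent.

Elongation θ = 360° × 16.4/29.53 ≈ 199.9°.
With cos θ = (-0.940), the lit fraction is (1 − (-0.940))/2 ≈ 0.970, so 97%.

97%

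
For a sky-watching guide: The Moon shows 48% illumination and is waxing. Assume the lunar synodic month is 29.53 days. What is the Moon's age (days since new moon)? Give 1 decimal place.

7.2 days

cos θ = 1 − 2f = 0.040, giving a principal value of 87.7°.
Before full moon the principal value applies: θ = 87.7°.
Age = 29.53 × 87.7°/360° ≈ 7.19 days.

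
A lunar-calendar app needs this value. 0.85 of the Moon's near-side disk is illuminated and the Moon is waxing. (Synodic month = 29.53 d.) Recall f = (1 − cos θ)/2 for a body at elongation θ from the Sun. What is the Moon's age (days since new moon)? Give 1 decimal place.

11.0 days

From f = (1 − cos θ)/2: cos θ = 1 − 2×0.85 = -0.700; arccos → 134.4°.
Waxing ⇒ before full, so θ = 134.4°.
Age = 29.53 × 134.4°/360° ≈ 11.03 days.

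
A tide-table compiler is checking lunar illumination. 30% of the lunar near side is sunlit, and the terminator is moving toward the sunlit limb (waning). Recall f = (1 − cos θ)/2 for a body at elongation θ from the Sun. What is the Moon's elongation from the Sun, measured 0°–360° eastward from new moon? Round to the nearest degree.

294°

Invert f = (1 − cos θ)/2 to get cos θ = 1 − 2(0.30) = 0.400, hence θ₀ = arccos 0.400 = 66.4°.
Waning ⇒ past full, so θ = 360° − 66.4° = 293.6°.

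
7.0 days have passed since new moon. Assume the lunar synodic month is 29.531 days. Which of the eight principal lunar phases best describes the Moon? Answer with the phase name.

first quarter

θ ≈ 360° × 7.0/29.531 = 85°, which falls in the first quarter sector.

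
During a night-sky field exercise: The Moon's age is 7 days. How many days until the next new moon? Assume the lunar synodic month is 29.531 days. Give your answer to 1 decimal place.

The next new moon completes the synodic month: 29.531 − 7 = 22.531 days.

22.5 days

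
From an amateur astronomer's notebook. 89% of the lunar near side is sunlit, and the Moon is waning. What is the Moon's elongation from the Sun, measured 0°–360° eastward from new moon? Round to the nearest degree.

Invert f = (1 − cos θ)/2 to get cos θ = 1 − 2(0.89) = -0.780, hence θ₀ = arccos -0.780 = 141.3°.
Since the Moon is past full (waning), take the reflex angle: θ = 360° − 141.3° = 218.7°.

219°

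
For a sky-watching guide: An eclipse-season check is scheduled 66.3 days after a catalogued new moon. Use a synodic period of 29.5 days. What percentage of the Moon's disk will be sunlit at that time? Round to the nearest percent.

49%

66.3 d spans 2 complete synodic months (2 × 29.5 = 59.00 d) plus 7.30 d.
Elongation θ = 360° × 7.30/29.5 ≈ 89.1°.
With cos θ = 0.016, the lit fraction is (1 − 0.016)/2 ≈ 0.492, so 49%.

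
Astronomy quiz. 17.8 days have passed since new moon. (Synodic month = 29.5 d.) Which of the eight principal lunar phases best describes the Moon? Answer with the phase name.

waning gibbous

At 17.8/29.5 of the cycle, θ ≈ 217° — the waning gibbous range.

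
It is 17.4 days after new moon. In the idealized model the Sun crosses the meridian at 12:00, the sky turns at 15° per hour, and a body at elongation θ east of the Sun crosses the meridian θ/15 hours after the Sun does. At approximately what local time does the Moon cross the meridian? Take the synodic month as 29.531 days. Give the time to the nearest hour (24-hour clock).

Elongation θ = 360° × 17.4/29.531 ≈ 212.1°.
The Moon trails the Sun by θ/15 = 212.1/15 ≈ 14.14 hours.
12:00 + 14.14 h ≈ 02:08 → 02:00 to the nearest hour.

02:00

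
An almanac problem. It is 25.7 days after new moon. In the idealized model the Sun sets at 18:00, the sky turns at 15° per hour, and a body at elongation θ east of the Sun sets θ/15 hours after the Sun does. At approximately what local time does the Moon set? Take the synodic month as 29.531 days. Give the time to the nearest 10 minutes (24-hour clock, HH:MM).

14:50

Phase angle: θ = 360°·(25.7 d)/(29.531 d) = 313.3°.
Delay after the Sun = 313.3° / (15°/h) ≈ 20.89 h.
18:00 + 20.887 h ≈ 14:53 → 14:50 to the nearest ten minutes.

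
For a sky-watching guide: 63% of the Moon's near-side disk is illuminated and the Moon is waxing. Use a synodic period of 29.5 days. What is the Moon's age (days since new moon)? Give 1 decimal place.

8.6 days

cos θ = 1 − 2f = -0.260, giving a principal value of 105.1°.
Before full moon the principal value applies: θ = 105.1°.
At 360°/29.5 d per day, 105.1° corresponds to 8.61 days.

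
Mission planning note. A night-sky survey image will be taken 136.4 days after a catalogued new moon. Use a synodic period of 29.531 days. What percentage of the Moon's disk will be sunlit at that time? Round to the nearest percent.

136.4/29.531 = 4.619 lunations, so 4 complete cycles and 18.28 d into the next.
The Moon has covered 18.28/29.531 of its cycle, so θ ≈ 360° × 18.28/29.531 = 222.8°.
Illuminated fraction = (1 − cos 222.8°)/2 = (1 − (-0.734))/2 ≈ 0.867, so 87%.

87%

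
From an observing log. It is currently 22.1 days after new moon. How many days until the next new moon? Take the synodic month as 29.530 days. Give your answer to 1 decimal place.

The next new moon completes the synodic month: 29.530 − 22.1 = 7.430 days.

7.4 days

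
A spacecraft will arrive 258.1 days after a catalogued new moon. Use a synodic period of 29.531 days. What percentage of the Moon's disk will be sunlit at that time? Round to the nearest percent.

258.1/29.531 = 8.740 lunations, so 8 complete cycles and 21.85 d into the next.
Elongation θ = 360° × 21.85/29.531 ≈ 266.4°.
With cos θ = (-0.063), the lit fraction is (1 − (-0.063))/2 ≈ 0.531, so 53%.

53%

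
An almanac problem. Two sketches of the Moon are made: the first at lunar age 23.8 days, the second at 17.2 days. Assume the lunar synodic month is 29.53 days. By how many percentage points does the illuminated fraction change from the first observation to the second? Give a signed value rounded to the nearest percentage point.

+61 pp

First observation: θ = 360°·23.8/29.53 = 290.1°, so f = 0.328.
Second observation: θ = 209.7°, f = 0.934.
Δf = 0.934 − 0.328 = +0.607, i.e. +61 pp.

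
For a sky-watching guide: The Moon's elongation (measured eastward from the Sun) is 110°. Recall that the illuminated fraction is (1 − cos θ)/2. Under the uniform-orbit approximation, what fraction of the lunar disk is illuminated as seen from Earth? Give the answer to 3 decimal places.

0.671

f = (1 − cos 110°)/2 = (1 − (-0.342))/2 ≈ 0.671.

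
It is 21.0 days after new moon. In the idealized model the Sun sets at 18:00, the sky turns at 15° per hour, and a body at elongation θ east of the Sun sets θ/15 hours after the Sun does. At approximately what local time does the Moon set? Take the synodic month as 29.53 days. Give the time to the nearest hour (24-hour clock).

11:00

Phase angle: θ = 360°·(21.0 d)/(29.53 d) = 256.0°.
At 15° of sky rotation per hour, 256.0° corresponds to a 17.07 h lag.
18:00 + 17.07 h ≈ 11:04 → 11:00 to the nearest hour.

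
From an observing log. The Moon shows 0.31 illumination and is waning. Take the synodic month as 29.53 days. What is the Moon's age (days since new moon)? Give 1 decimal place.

cos θ = 1 − 2f = 0.380, giving a principal value of 67.7°.
Waning ⇒ past full, so θ = 360° − 67.7° = 292.3°.
That fraction of the synodic month is 292.3/360 × 29.53 d ≈ 23.98 d.

24.0 days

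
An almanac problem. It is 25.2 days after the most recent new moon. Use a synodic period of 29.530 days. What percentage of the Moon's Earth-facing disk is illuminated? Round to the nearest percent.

20%

Elongation θ = 360° × 25.2/29.530 ≈ 307.2°.
Illuminated fraction = (1 − cos 307.2°)/2 = (1 − 0.605)/2 ≈ 0.198, so 20%.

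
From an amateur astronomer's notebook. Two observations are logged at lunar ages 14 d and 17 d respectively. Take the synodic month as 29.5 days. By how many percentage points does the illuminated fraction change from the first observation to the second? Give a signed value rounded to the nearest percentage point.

-5 pp

First observation: θ = 360°·14/29.5 = 170.8°, so f = 0.994.
Second observation: θ = 207.5°, f = 0.944.
Δf = 0.944 − 0.994 = -0.050, i.e. -5 pp.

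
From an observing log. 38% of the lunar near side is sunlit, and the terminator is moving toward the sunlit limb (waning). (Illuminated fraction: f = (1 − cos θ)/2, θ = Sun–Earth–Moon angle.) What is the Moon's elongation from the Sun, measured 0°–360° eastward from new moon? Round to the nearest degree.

cos θ = 1 − 2f = 0.240, giving a principal value of 76.1°.
Waning ⇒ past full, so θ = 360° − 76.1° = 283.9°.

284°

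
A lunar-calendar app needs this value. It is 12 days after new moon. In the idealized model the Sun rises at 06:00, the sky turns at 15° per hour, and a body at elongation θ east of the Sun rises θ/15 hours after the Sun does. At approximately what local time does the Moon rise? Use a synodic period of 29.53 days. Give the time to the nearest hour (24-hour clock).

16:00

Phase angle: θ = 360°·(12 d)/(29.53 d) = 146.3°.
Delay after the Sun = 146.3° / (15°/h) ≈ 9.75 h.
06:00 + 9.75 h ≈ 15:45 → 16:00 to the nearest hour.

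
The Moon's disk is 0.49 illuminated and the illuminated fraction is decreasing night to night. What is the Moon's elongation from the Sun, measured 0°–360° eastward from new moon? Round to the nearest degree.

Invert f = (1 − cos θ)/2 to get cos θ = 1 − 2(0.49) = 0.020, hence θ₀ = arccos 0.020 = 88.9°.
A waning Moon lies in 180°–360°, so θ = 360° − 88.9° = 271.1°.

271°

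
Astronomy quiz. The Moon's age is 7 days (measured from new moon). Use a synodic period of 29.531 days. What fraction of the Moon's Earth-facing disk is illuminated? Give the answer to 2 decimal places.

0.46

Phase angle: θ = 360°·(7 d)/(29.531 d) = 85.3°.
Illuminated fraction = (1 − cos 85.3°)/2 = (1 − 0.081)/2 ≈ 0.459.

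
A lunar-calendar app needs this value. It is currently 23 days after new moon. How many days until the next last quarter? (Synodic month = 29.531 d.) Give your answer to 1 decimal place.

Last quarter occurs at elongation 270°, i.e. at age 29.531 × 270/360 = 22.148 d.
Already past this cycle's last quarter; the next is at 22.148 + 29.531 = 51.679 d, so 51.679 − 23 = 28.679 days.

28.7 days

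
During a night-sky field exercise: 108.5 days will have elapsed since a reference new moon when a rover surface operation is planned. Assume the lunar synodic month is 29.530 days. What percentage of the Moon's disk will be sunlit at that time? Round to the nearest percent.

73%

108.5/29.530 = 3.674 lunations, so 3 complete cycles and 19.91 d into the next.
Phase angle: θ = 360°·(19.91 d)/(29.530 d) = 242.7°.
With cos θ = (-0.458), the lit fraction is (1 − (-0.458))/2 ≈ 0.729, so 73%.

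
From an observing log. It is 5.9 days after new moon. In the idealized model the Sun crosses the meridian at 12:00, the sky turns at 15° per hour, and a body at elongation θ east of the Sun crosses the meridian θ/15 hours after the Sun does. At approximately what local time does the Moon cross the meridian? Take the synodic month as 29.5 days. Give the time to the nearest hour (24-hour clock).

17:00

Elongation θ = 360° × 5.9/29.5 ≈ 72.0°.
At 15° of sky rotation per hour, 72.0° corresponds to a 4.80 h lag.
12:00 + 4.80 h ≈ 16:48 → 17:00 to the nearest hour.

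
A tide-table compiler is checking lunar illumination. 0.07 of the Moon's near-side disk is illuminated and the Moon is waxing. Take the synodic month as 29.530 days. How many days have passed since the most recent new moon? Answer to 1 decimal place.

cos θ = 1 − 2f = 0.860, giving a principal value of 30.7°.
The Moon is waxing (0°–180°), so θ = 30.7° directly.
That fraction of the synodic month is 30.7/360 × 29.530 d ≈ 2.52 d.

2.5 days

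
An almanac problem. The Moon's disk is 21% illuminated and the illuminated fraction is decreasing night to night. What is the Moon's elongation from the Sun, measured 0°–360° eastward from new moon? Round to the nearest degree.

cos θ = 1 − 2f = 0.580, giving a principal value of 54.5°.
Since the Moon is past full (waning), take the reflex angle: θ = 360° − 54.5° = 305.5°.

305°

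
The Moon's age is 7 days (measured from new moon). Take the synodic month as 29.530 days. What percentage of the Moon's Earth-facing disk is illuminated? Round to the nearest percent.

The Moon has covered 7/29.530 of its cycle, so θ ≈ 360° × 7/29.530 = 85.3°.
cos 85.3° = 0.081, so f = (1 − 0.081)/2 = 0.459, so 46%.

46%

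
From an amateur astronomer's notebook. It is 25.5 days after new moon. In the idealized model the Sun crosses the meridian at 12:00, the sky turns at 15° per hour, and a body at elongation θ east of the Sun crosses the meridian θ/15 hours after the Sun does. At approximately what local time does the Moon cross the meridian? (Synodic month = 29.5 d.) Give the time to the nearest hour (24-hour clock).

The Moon has covered 25.5/29.5 of its cycle, so θ ≈ 360° × 25.5/29.5 = 311.2°.
At 15° of sky rotation per hour, 311.2° corresponds to a 20.75 h lag.
12:00 + 20.75 h ≈ 08:45 → 09:00 to the nearest hour.

09:00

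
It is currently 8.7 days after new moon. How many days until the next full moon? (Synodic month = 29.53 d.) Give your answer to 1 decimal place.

6.1 days

Full moon occurs at elongation 180°, i.e. at age 29.53 × 180/360 = 14.765 d.
That is 14.765 − 8.7 = 6.065 days ahead.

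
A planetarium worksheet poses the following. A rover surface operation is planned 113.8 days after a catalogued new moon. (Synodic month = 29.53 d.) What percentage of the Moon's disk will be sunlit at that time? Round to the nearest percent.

20%

Reduce mod P: 113.8 − 3×29.53 = 25.21 d into the current lunation.
Elongation θ = 360° × 25.21/29.53 ≈ 307.3°.
Illuminated fraction = (1 − cos 307.3°)/2 = (1 − 0.606)/2 ≈ 0.197, so 20%.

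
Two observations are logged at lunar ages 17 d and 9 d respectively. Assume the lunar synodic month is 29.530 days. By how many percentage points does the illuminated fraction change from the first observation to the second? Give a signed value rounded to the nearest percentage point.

-28 percentage points

θ₁ = 360° × 17/29.530 = 207.2°, f₁ = (1 − cos θ₁)/2 = 0.945.
θ₂ = 360° × 9/29.530 = 109.7°, f₂ = (1 − cos θ₂)/2 = 0.669.
Change = f₂ − f₁ = -0.276 → -28 percentage points.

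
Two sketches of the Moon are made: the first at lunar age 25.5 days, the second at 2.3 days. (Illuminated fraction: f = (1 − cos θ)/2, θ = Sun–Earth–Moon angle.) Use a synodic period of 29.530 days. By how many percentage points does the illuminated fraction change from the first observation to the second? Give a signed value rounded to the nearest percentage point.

First observation: θ = 360°·25.5/29.530 = 310.9°, so f = 0.173.
Second observation: θ = 28.0°, f = 0.059.
Δf = 0.059 − 0.173 = -0.114, i.e. -11 pp.

-11 pp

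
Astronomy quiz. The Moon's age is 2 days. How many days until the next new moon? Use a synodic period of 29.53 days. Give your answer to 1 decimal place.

27.5 days

One full lunation from the last new moon is 29.53 d; remaining = 29.53 − 2 = 27.530 d.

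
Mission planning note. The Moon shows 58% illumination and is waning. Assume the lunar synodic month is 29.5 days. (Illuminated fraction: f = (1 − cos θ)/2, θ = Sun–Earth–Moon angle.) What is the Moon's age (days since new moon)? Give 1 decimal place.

Invert f = (1 − cos θ)/2 to get cos θ = 1 − 2(0.58) = -0.160, hence θ₀ = arccos -0.160 = 99.2°.
A waning Moon lies in 180°–360°, so θ = 360° − 99.2° = 260.8°.
That fraction of the synodic month is 260.8/360 × 29.5 d ≈ 21.37 d.

21.4 days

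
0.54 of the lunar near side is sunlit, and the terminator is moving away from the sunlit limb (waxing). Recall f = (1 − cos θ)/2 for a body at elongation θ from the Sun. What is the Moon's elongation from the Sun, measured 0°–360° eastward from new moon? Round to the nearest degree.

Invert f = (1 − cos θ)/2 to get cos θ = 1 − 2(0.54) = -0.080, hence θ₀ = arccos -0.080 = 94.6°.
The Moon is waxing (0°–180°), so θ = 94.6° directly.

95°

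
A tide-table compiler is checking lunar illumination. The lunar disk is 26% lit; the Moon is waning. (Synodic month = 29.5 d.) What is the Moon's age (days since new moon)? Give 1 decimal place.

cos θ = 1 − 2f = 0.480, giving a principal value of 61.3°.
Since the Moon is past full (waning), take the reflex angle: θ = 360° − 61.3° = 298.7°.
At 360°/29.5 d per day, 298.7° corresponds to 24.48 days.

24.5 days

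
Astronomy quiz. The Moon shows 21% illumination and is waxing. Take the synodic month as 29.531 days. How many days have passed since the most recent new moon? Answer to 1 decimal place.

4.5 days

Invert f = (1 − cos θ)/2 to get cos θ = 1 − 2(0.21) = 0.580, hence θ₀ = arccos 0.580 = 54.5°.
Waxing ⇒ before full, so θ = 54.5°.
That fraction of the synodic month is 54.5/360 × 29.531 d ≈ 4.47 d.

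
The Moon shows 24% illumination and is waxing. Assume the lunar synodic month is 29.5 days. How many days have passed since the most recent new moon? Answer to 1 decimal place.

4.8 days

cos θ = 1 − 2f = 0.520, giving a principal value of 58.7°.
Before full moon the principal value applies: θ = 58.7°.
At 360°/29.5 d per day, 58.7° corresponds to 4.81 days.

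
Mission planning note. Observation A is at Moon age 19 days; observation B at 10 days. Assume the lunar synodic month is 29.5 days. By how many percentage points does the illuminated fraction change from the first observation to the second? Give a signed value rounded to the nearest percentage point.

First observation: θ = 360°·19/29.5 = 231.9°, so f = 0.809.
Second observation: θ = 122.0°, f = 0.765.
Δf = 0.765 − 0.809 = -0.044, i.e. -4 pp.

-4 pp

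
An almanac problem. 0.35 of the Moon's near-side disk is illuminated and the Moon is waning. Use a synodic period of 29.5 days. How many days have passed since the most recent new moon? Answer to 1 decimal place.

23.6 days

Invert f = (1 − cos θ)/2 to get cos θ = 1 − 2(0.35) = 0.300, hence θ₀ = arccos 0.300 = 72.5°.
A waning Moon lies in 180°–360°, so θ = 360° − 72.5° = 287.5°.
At 360°/29.5 d per day, 287.5° corresponds to 23.56 days.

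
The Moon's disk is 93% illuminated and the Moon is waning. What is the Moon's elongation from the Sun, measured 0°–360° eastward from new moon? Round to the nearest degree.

Invert f = (1 − cos θ)/2 to get cos θ = 1 − 2(0.93) = -0.860, hence θ₀ = arccos -0.860 = 149.3°.
Since the Moon is past full (waning), take the reflex angle: θ = 360° − 149.3° = 210.7°.

211°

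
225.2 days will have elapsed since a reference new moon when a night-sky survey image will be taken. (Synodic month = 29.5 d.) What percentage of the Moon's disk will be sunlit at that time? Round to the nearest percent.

Reduce mod P: 225.2 − 7×29.5 = 18.70 d into the current lunation.
Elongation θ = 360° × 18.70/29.5 ≈ 228.2°.
With cos θ = (-0.666), the lit fraction is (1 − (-0.666))/2 ≈ 0.833, so 83%.

83%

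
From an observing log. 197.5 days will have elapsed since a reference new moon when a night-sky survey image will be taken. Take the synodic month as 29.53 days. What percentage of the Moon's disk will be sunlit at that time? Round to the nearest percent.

197.5 d spans 6 complete synodic months (6 × 29.53 = 177.18 d) plus 20.32 d.
Elongation θ = 360° × 20.32/29.53 ≈ 247.7°.
With cos θ = (-0.379), the lit fraction is (1 − (-0.379))/2 ≈ 0.690, so 69%.

69%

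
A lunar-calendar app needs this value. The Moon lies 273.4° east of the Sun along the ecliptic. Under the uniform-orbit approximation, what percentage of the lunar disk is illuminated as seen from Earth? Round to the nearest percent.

47%

f = (1 − cos 273.4°)/2 = (1 − 0.059)/2 ≈ 0.470, i.e. 47%.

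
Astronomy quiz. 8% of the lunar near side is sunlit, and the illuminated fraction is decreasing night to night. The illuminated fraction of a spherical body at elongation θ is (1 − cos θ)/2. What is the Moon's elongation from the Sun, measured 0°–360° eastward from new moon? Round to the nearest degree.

Invert f = (1 − cos θ)/2 to get cos θ = 1 − 2(0.08) = 0.840, hence θ₀ = arccos 0.840 = 32.9°.
Since the Moon is past full (waning), take the reflex angle: θ = 360° − 32.9° = 327.1°.

327°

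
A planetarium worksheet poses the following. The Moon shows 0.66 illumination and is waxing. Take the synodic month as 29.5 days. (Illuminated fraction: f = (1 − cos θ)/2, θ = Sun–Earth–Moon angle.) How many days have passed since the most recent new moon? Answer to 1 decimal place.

8.9 days

cos θ = 1 − 2f = -0.320, giving a principal value of 108.7°.
The Moon is waxing (0°–180°), so θ = 108.7° directly.
That fraction of the synodic month is 108.7/360 × 29.5 d ≈ 8.90 d.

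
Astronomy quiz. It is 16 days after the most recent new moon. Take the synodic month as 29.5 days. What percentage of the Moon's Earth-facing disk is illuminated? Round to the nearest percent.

98%

Elongation θ = 360° × 16/29.5 ≈ 195.3°.
With cos θ = (-0.965), the lit fraction is (1 − (-0.965))/2 ≈ 0.982, so 98%.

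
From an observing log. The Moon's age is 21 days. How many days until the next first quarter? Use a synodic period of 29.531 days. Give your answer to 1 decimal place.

15.9 days

First quarter occurs at elongation 90°, i.e. at age 29.531 × 90/360 = 7.383 d.
Already past this cycle's first quarter; the next is at 7.383 + 29.531 = 36.914 d, so 36.914 − 21 = 15.914 days.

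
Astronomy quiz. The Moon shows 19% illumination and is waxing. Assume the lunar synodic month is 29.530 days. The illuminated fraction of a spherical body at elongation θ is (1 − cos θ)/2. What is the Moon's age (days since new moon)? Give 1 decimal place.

4.2 days

Invert f = (1 − cos θ)/2 to get cos θ = 1 − 2(0.19) = 0.620, hence θ₀ = arccos 0.620 = 51.7°.
Waxing ⇒ before full, so θ = 51.7°.
At 360°/29.530 d per day, 51.7° corresponds to 4.24 days.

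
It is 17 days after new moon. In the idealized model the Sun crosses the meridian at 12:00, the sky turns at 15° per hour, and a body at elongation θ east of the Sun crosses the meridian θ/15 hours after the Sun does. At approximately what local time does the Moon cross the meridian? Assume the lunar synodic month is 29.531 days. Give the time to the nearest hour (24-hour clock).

02:00

Phase angle: θ = 360°·(17 d)/(29.531 d) = 207.2°.
Delay after the Sun = 207.2° / (15°/h) ≈ 13.82 h.
12:00 + 13.82 h ≈ 01:49 → 02:00 to the nearest hour.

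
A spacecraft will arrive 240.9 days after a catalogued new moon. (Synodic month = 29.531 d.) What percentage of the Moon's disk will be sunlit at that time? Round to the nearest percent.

Reduce mod P: 240.9 − 8×29.531 = 4.65 d into the current lunation.
Phase angle: θ = 360°·(4.65 d)/(29.531 d) = 56.7°.
cos 56.7° = 0.549, so f = (1 − 0.549)/2 = 0.226, so 23%.

23%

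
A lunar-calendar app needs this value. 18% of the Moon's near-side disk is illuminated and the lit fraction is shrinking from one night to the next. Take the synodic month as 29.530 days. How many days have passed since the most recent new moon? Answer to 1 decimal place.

cos θ = 1 − 2f = 0.640, giving a principal value of 50.2°.
A waning Moon lies in 180°–360°, so θ = 360° − 50.2° = 309.8°.
That fraction of the synodic month is 309.8/360 × 29.530 d ≈ 25.41 d.

25.4 days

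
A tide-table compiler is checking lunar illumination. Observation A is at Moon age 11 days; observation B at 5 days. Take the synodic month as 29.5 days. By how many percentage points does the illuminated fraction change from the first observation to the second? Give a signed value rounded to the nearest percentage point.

First observation: θ = 360°·11/29.5 = 134.2°, so f = 0.849.
Second observation: θ = 61.0°, f = 0.258.
Δf = 0.258 − 0.849 = -0.591, i.e. -59 pp.

-59 percentage points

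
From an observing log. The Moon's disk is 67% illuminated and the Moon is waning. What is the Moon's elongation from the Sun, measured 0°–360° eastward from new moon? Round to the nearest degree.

Invert f = (1 − cos θ)/2 to get cos θ = 1 − 2(0.67) = -0.340, hence θ₀ = arccos -0.340 = 109.9°.
A waning Moon lies in 180°–360°, so θ = 360° − 109.9° = 250.1°.

250°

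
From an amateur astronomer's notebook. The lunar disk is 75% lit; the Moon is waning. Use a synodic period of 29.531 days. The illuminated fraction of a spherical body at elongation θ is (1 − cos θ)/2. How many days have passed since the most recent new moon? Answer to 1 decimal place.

19.7 days

From f = (1 − cos θ)/2: cos θ = 1 − 2×0.75 = -0.500; arccos → 120.0°.
A waning Moon lies in 180°–360°, so θ = 360° − 120.0° = 240.0°.
That fraction of the synodic month is 240.0/360 × 29.531 d ≈ 19.69 d.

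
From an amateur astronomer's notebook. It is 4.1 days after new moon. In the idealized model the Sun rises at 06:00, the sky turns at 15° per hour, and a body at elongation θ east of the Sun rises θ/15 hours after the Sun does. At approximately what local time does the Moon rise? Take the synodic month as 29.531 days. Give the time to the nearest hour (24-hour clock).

09:00

Phase angle: θ = 360°·(4.1 d)/(29.531 d) = 50.0°.
The Moon trails the Sun by θ/15 = 50.0/15 ≈ 3.33 hours.
06:00 + 3.33 h ≈ 09:20 → 09:00 to the nearest hour.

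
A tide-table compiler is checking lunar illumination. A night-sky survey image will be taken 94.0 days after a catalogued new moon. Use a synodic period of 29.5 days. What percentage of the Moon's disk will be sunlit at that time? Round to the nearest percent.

31%

94.0/29.5 = 3.186 lunations, so 3 complete cycles and 5.50 d into the next.
Elongation θ = 360° × 5.50/29.5 ≈ 67.1°.
Illuminated fraction = (1 − cos 67.1°)/2 = (1 − 0.389)/2 ≈ 0.306, so 31%.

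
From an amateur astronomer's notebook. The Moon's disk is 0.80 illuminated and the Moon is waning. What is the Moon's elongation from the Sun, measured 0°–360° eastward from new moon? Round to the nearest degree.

From f = (1 − cos θ)/2: cos θ = 1 − 2×0.80 = -0.600; arccos → 126.9°.
Since the Moon is past full (waning), take the reflex angle: θ = 360° − 126.9° = 233.1°.

233°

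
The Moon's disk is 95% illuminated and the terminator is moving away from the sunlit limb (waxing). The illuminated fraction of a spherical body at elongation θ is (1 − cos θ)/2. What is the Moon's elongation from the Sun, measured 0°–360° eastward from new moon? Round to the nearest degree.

Invert f = (1 − cos θ)/2 to get cos θ = 1 − 2(0.95) = -0.900, hence θ₀ = arccos -0.900 = 154.2°.
Before full moon the principal value applies: θ = 154.2°.

154°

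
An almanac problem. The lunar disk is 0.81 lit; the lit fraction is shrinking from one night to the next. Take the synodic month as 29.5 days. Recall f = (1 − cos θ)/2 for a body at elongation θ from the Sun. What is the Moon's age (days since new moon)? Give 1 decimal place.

cos θ = 1 − 2f = -0.620, giving a principal value of 128.3°.
A waning Moon lies in 180°–360°, so θ = 360° − 128.3° = 231.7°.
At 360°/29.5 d per day, 231.7° corresponds to 18.99 days.

19.0 days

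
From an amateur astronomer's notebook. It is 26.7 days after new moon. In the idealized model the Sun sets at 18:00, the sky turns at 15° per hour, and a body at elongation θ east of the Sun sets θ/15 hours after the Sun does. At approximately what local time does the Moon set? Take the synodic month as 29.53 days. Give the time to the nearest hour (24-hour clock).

The Moon has covered 26.7/29.53 of its cycle, so θ ≈ 360° × 26.7/29.53 = 325.5°.
At 15° of sky rotation per hour, 325.5° corresponds to a 21.70 h lag.
18:00 + 21.70 h ≈ 15:42 → 16:00 to the nearest hour.

16:00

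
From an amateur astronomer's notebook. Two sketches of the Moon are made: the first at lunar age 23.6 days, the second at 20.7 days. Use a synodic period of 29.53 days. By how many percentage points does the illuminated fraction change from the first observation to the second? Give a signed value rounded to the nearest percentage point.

+30 percentage points

θ₁ = 360° × 23.6/29.53 = 287.7°, f₁ = (1 − cos θ₁)/2 = 0.348.
θ₂ = 360° × 20.7/29.53 = 252.4°, f₂ = (1 − cos θ₂)/2 = 0.652.
Change = f₂ − f₁ = +0.304 → +30 percentage points.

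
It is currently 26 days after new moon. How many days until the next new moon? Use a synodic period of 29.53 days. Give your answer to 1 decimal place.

The next new moon completes the synodic month: 29.53 − 26 = 3.530 days.

3.5 days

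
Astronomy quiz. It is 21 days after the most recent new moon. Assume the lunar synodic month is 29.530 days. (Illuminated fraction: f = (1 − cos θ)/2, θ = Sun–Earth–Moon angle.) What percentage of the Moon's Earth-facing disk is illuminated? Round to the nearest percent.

62%

Elongation θ = 360° × 21/29.530 ≈ 256.0°.
cos 256.0° = (-0.242), so f = (1 − (-0.242))/2 = 0.621, so 62%.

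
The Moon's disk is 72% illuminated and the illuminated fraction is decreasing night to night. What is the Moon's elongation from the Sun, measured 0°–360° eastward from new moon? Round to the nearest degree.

244°

cos θ = 1 − 2f = -0.440, giving a principal value of 116.1°.
Waning ⇒ past full, so θ = 360° − 116.1° = 243.9°.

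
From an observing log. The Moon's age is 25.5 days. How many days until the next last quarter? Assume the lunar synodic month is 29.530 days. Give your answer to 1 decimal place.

26.2 days

Last quarter occurs at elongation 270°, i.e. at age 29.530 × 270/360 = 22.148 d.
This lunation's last quarter (22.148 d) has passed, so add one period: 51.678 − 25.5 = 26.178 days.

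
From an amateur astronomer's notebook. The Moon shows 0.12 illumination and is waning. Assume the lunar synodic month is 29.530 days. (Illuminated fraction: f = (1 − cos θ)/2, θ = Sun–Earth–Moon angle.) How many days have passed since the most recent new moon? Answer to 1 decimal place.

Invert f = (1 − cos θ)/2 to get cos θ = 1 − 2(0.12) = 0.760, hence θ₀ = arccos 0.760 = 40.5°.
Waning ⇒ past full, so θ = 360° − 40.5° = 319.5°.
At 360°/29.530 d per day, 319.5° corresponds to 26.20 days.

26.2 days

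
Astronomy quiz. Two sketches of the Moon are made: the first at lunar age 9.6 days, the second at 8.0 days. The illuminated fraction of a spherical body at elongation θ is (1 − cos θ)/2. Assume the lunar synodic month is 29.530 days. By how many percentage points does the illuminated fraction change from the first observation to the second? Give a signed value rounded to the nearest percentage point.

θ₁ = 360° × 9.6/29.530 = 117.0°, f₁ = (1 − cos θ₁)/2 = 0.727.
θ₂ = 360° × 8.0/29.530 = 97.5°, f₂ = (1 − cos θ₂)/2 = 0.566.
Change = f₂ − f₁ = -0.162 → -16 percentage points.

-16 pp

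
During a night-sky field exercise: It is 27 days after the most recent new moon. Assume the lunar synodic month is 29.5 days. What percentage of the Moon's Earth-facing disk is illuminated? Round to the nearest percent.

The Moon has covered 27/29.5 of its cycle, so θ ≈ 360° × 27/29.5 = 329.5°.
With cos θ = 0.862, the lit fraction is (1 − 0.862)/2 ≈ 0.069, so 7%.

7%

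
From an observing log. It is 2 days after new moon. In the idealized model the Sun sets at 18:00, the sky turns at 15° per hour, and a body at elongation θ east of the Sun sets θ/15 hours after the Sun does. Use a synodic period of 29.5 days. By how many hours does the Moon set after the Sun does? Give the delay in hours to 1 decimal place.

Elongation θ = 360° × 2/29.5 ≈ 24.4°.
At 15° of sky rotation per hour, 24.4° corresponds to a 1.63 h lag.
So the Moon sets 1.63 h after the Sun.

1.6 h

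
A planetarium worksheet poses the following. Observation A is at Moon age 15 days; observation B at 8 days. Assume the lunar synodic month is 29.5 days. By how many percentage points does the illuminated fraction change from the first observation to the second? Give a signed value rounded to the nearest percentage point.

-43 pp

θ₁ = 360° × 15/29.5 = 183.1°, f₁ = (1 − cos θ₁)/2 = 0.999.
θ₂ = 360° × 8/29.5 = 97.6°, f₂ = (1 − cos θ₂)/2 = 0.566.
Change = f₂ − f₁ = -0.433 → -43 percentage points.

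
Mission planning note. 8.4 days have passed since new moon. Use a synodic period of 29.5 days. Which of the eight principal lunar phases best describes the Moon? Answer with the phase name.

At 8.4/29.5 of the cycle, θ ≈ 103° — the first quarter range.

first quarter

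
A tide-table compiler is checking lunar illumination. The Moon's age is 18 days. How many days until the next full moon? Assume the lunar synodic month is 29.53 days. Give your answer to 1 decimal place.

Full moon is 0.5 of the way through the cycle: age 0.5 × 29.53 = 14.765 d.
Already past this cycle's full moon; the next is at 14.765 + 29.53 = 44.295 d, so 44.295 − 18 = 26.295 days.

26.3 days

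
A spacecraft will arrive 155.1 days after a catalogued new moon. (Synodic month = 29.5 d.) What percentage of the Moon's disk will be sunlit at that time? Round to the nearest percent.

52%

Reduce mod P: 155.1 − 5×29.5 = 7.60 d into the current lunation.
Elongation θ = 360° × 7.60/29.5 ≈ 92.7°.
cos 92.7° = (-0.048), so f = (1 − (-0.048))/2 = 0.524, so 52%.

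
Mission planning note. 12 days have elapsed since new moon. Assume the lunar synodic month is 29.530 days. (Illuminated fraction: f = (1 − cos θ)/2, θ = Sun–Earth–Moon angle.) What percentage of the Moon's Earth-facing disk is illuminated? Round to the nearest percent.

Phase angle: θ = 360°·(12 d)/(29.530 d) = 146.3°.
With cos θ = (-0.832), the lit fraction is (1 − (-0.832))/2 ≈ 0.916, so 92%.

92%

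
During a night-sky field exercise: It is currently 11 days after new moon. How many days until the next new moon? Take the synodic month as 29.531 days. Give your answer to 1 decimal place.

The next new moon completes the synodic month: 29.531 − 11 = 18.531 days.

18.5 days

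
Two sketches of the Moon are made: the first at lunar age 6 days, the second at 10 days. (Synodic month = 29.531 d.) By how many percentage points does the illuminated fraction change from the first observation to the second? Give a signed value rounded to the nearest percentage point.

First observation: θ = 360°·6/29.531 = 73.1°, so f = 0.355.
Second observation: θ = 121.9°, f = 0.764.
Δf = 0.764 − 0.355 = +0.409, i.e. +41 pp.

+41 pp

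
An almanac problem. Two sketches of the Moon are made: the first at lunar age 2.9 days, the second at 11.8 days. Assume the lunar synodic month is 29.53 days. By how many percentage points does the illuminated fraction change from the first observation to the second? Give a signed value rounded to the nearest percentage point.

First observation: θ = 360°·2.9/29.53 = 35.4°, so f = 0.092.
Second observation: θ = 143.9°, f = 0.904.
Δf = 0.904 − 0.092 = +0.812, i.e. +81 pp.

+81 pp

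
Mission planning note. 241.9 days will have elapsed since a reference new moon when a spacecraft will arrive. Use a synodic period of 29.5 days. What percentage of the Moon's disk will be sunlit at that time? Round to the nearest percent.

35%

241.9 d spans 8 complete synodic months (8 × 29.5 = 236.00 d) plus 5.90 d.
The Moon has covered 5.90/29.5 of its cycle, so θ ≈ 360° × 5.90/29.5 = 72.0°.
Illuminated fraction = (1 − cos 72.0°)/2 = (1 − 0.309)/2 ≈ 0.345, so 35%.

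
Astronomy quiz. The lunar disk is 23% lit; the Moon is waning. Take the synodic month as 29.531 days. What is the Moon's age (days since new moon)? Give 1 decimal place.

From f = (1 − cos θ)/2: cos θ = 1 − 2×0.23 = 0.540; arccos → 57.3°.
Since the Moon is past full (waning), take the reflex angle: θ = 360° − 57.3° = 302.7°.
Age = 29.531 × 302.7°/360° ≈ 24.83 days.

24.8 days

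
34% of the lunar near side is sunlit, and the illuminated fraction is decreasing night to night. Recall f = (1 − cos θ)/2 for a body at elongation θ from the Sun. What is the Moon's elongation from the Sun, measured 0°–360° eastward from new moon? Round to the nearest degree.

Invert f = (1 − cos θ)/2 to get cos θ = 1 − 2(0.34) = 0.320, hence θ₀ = arccos 0.320 = 71.3°.
Waning ⇒ past full, so θ = 360° − 71.3° = 288.7°.

289°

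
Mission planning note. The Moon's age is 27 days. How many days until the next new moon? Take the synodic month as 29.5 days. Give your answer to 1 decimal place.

The next new moon completes the synodic month: 29.5 − 27 = 2.500 days.

2.5 days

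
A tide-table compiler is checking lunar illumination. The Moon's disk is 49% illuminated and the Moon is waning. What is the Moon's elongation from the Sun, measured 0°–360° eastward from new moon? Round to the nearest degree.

Invert f = (1 − cos θ)/2 to get cos θ = 1 − 2(0.49) = 0.020, hence θ₀ = arccos 0.020 = 88.9°.
Since the Moon is past full (waning), take the reflex angle: θ = 360° − 88.9° = 271.1°.

271°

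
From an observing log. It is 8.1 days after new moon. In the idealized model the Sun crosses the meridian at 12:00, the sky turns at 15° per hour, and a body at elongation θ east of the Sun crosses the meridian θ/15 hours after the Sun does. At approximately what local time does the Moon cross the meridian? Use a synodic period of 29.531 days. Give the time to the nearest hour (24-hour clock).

19:00

Elongation θ = 360° × 8.1/29.531 ≈ 98.7°.
At 15° of sky rotation per hour, 98.7° corresponds to a 6.58 h lag.
12:00 + 6.58 h ≈ 18:35 → 19:00 to the nearest hour.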